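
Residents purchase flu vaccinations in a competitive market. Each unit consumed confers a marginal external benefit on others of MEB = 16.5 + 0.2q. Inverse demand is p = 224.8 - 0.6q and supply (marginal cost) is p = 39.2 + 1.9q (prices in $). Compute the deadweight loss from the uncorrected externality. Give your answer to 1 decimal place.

Market equilibrium (private): 39.2 + 1.9q = 224.8 - 0.6q → q_m = 74.2400.
Social marginal benefit = demand + MEB = 241.3 - 0.4q.
Set SMB = MC: 241.3 - 0.4q = 39.2 + 1.9q → q* = 87.8696.
Height of the DWL triangle at q_m is SMB(q_m) − MC(q_m) = MEB(q_m) = 31.3480.
DWL = ½ × 13.6296 × 31.3480 = 213.6304.

DWL = $213.6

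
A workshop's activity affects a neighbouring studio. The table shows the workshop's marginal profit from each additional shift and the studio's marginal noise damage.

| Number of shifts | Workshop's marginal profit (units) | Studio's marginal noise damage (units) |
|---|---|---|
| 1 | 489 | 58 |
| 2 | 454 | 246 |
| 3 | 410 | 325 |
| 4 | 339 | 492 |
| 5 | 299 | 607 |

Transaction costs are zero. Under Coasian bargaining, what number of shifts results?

3

Bargaining reaches the level where marginal profit last exceeds marginal noise damage.
That holds through level 3 (410 ≥ 325) but not at 4 (339 < 492).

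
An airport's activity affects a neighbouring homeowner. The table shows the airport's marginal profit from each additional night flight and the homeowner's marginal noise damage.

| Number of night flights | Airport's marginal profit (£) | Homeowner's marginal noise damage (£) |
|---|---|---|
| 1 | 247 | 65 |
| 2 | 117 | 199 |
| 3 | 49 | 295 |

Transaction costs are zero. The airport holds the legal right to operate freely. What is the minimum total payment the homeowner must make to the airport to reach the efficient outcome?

£166

Left alone the airport would choose level 3 (marginal profit stays positive).
Efficient level: k* = 1 (marginal profit ≥ marginal noise damage through 1).
The homeowner must at least cover the airport's forgone profit from cutting 3→1: 117 + 49 = 166.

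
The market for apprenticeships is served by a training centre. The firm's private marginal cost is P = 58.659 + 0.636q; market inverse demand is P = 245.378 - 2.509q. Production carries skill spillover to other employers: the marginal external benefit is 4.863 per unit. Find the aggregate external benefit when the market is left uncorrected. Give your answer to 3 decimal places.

288.717

Market equilibrium (private): 58.659 + 0.636q = 245.378 - 2.509q → q_m = 59.3701.
Total external benefit = MEB × q_m = 4.863 × 59.3701 = 288.7168.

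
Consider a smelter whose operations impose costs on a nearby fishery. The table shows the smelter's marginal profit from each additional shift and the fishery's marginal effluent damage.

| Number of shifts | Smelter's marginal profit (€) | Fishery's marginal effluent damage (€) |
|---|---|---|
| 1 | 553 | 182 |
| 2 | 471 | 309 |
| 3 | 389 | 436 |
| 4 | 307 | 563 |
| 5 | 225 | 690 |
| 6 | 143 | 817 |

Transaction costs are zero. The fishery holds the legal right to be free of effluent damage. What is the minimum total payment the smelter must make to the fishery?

€491

Efficient level: marginal profit ≥ marginal effluent damage through level 2, so k* = 2.
With the fishery holding the right, the smelter must at least compensate total damage at k*: 182 + 309 = 491.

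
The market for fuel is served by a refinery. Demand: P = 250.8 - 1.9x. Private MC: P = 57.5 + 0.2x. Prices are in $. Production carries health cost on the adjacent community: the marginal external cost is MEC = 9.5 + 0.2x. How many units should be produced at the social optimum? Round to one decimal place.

x* = 79.9

Social marginal cost = private MC + MEC = 67.0 + 0.4x.
Set SMC = demand: 67.0 + 0.4x = 250.8 - 1.9x → x* = 79.9130.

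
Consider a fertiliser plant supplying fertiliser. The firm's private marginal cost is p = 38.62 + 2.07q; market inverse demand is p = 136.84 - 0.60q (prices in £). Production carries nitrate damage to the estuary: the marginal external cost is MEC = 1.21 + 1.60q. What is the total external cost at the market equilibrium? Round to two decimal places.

Market equilibrium (private): 38.62 + 2.07q = 136.84 - 0.60q → q_m = 36.7865.
Total external cost = ∫₀^{q_m} (1.21 + 1.60q) dq = 1.21×36.7865 + ½×1.60×36.7865² = 1127.1089.

£1127.11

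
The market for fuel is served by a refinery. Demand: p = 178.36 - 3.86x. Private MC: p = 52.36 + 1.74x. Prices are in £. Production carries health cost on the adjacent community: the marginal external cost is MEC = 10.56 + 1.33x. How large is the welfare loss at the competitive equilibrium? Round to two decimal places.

DWL = £118.26

Market equilibrium (private): 52.36 + 1.74x = 178.36 - 3.86x → x_m = 22.5000.
Social marginal cost = private MC + MEC = 62.92 + 3.07x.
Set SMC = demand: 62.92 + 3.07x = 178.36 - 3.86x → x* = 16.6580.
Height of the DWL triangle at x_m is SMC(x_m) − demand(x_m) = MEC(x_m) = 40.4850.
DWL = ½ × 5.8420 × 40.4850 = 118.2567.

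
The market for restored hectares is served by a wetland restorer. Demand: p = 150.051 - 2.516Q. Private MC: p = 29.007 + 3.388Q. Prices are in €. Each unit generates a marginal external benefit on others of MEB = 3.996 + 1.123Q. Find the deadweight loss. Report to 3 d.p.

DWL = €76.351

Market equilibrium (private): 29.007 + 3.388Q = 150.051 - 2.516Q → Q_m = 20.5020.
Social marginal cost = private MC − MEB = 25.011 + 2.265Q.
Set SMC = demand: 25.011 + 2.265Q = 150.051 - 2.516Q → Q* = 26.1535.
The welfare-loss triangle has base |Q_m − Q*| and height MEB(Q_m) (the vertical gap between SMC and demand is zero at Q* and MEB at Q_m).
DWL = ½ × 5.6515 × 27.0198 = 76.3512.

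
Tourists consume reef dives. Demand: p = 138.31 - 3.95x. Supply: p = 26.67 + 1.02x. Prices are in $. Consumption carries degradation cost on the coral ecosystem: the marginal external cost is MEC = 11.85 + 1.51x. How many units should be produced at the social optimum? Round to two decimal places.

Social marginal benefit = demand − MEC = 126.46 - 5.46x.
Set SMB = MC: 126.46 - 5.46x = 26.67 + 1.02x → x* = 15.3997.

x* = 15.40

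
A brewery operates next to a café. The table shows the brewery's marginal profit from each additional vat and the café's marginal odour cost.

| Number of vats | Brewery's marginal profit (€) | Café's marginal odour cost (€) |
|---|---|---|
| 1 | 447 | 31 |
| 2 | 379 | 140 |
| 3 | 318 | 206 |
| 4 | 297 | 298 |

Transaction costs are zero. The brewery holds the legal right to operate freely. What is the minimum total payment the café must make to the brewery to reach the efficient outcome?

€297

Left alone the brewery would choose level 4 (marginal profit stays positive).
Efficient level: k* = 3 (marginal profit ≥ marginal odour cost through 3).
The café must at least cover the brewery's forgone profit from cutting 4→3: 297 = 297.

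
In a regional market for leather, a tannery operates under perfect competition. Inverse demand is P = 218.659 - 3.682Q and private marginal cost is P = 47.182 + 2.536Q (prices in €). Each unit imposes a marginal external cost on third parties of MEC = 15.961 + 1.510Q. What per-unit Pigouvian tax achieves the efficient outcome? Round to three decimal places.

tax = €46.348 per unit

Social marginal cost = private MC + MEC = 63.143 + 4.046Q.
Set SMC = demand: 63.143 + 4.046Q = 218.659 - 3.682Q → Q* = 20.1237.
The Pigouvian tax equals MEC at Q*: 15.961 + 1.510×20.1237 = 46.3478.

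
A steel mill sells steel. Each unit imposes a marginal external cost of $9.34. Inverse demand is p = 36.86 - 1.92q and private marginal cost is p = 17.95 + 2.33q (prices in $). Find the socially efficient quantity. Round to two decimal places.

q* = 2.25

Social marginal cost = private MC + MEC = 27.29 + 2.33q.
Set SMC = demand: 27.29 + 2.33q = 36.86 - 1.92q → q* = 2.2518.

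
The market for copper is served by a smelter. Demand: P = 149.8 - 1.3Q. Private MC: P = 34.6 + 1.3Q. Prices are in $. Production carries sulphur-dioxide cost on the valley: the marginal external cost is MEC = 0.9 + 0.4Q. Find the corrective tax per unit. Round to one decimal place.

tax = $16.1 per unit

Social marginal cost = private MC + MEC = 35.5 + 1.7Q.
Set SMC = demand: 35.5 + 1.7Q = 149.8 - 1.3Q → Q* = 38.1000.
The Pigouvian tax equals MEC at Q*: 0.9 + 0.4×38.1000 = 16.1400.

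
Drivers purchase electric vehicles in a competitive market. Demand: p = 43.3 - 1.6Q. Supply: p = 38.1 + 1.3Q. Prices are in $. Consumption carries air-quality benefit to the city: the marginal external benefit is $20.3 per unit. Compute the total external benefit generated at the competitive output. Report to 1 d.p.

$36.4

Market equilibrium (private): 38.1 + 1.3Q = 43.3 - 1.6Q → Q_m = 1.7931.
Total external benefit = MEB × Q_m = 20.3 × 1.7931 = 36.3999.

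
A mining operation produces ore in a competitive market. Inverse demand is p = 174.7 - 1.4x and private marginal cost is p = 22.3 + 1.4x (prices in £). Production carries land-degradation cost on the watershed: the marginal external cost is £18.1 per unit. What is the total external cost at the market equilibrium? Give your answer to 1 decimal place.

Market equilibrium (private): 22.3 + 1.4x = 174.7 - 1.4x → x_m = 54.4286.
Total external cost = MEC × x_m = 18.1 × 54.4286 = 985.1577.

£985.2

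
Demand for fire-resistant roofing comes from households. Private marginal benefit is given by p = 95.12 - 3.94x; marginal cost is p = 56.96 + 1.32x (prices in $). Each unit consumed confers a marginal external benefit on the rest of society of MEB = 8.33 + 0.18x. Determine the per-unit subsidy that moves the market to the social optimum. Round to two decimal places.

Social marginal benefit = demand + MEB = 103.45 - 3.76x.
Set SMB = MC: 103.45 - 3.76x = 56.96 + 1.32x → x* = 9.1516.
The Pigouvian subsidy equals MEB at x*: 8.33 + 0.18×9.1516 = 9.9773.

subsidy = $9.98 per unit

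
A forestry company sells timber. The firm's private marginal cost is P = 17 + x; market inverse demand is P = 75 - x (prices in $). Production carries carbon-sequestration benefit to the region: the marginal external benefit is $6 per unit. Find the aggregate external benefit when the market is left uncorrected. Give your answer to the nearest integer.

$174

Market equilibrium (private): 17 + x = 75 - x → x_m = 29.0000.
Total external benefit = MEB × x_m = 6 × 29.0000 = 174.0000.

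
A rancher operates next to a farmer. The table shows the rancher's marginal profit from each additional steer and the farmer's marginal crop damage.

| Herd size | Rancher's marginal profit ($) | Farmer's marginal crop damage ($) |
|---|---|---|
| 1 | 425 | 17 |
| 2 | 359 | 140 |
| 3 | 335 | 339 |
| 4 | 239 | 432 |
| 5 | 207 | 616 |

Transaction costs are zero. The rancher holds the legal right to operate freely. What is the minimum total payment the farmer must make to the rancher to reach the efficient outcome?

Left alone the rancher would choose level 5 (marginal profit stays positive).
Efficient level: k* = 2 (marginal profit ≥ marginal crop damage through 2).
The farmer must at least cover the rancher's forgone profit from cutting 5→2: 335 + 239 + 207 = 781.

$781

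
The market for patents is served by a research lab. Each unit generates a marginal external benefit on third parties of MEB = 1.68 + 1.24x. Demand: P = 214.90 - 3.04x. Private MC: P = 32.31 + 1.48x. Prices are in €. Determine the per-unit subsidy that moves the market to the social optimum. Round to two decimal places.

subsidy = €71.34 per unit

Social marginal cost = private MC − MEB = 30.63 + 0.24x.
Set SMC = demand: 30.63 + 0.24x = 214.90 - 3.04x → x* = 56.1799.
The Pigouvian subsidy equals MEB at x*: 1.68 + 1.24×56.1799 = 71.3431.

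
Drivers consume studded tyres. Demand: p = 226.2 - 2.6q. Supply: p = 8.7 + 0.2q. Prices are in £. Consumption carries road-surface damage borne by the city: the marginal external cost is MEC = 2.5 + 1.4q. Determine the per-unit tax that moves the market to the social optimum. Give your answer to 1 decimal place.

Social marginal benefit = demand − MEC = 223.7 - 4.0q.
Set SMB = MC: 223.7 - 4.0q = 8.7 + 0.2q → q* = 51.1905.
The Pigouvian tax equals MEC at q*: 2.5 + 1.4×51.1905 = 74.1667.

tax = £74.2 per unit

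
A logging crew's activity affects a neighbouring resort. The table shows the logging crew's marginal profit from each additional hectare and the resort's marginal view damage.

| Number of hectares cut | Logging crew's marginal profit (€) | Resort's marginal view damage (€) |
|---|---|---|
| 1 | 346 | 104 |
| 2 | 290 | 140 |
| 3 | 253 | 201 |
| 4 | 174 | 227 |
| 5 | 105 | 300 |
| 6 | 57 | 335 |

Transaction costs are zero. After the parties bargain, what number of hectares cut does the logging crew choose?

Bargaining reaches the level where marginal profit last exceeds marginal view damage.
That holds through level 3 (253 ≥ 201) but not at 4 (174 < 227).

3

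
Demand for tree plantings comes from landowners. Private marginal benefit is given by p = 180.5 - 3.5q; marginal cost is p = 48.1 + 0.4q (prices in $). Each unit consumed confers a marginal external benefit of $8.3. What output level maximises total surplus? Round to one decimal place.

q* = 36.1

Social marginal benefit = demand + MEB = 188.8 - 3.5q.
Set SMB = MC: 188.8 - 3.5q = 48.1 + 0.4q → q* = 36.0769.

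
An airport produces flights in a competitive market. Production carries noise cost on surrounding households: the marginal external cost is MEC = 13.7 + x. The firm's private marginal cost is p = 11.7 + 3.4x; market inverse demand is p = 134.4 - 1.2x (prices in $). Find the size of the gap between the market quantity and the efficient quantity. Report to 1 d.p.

7.2 units

Market equilibrium (private): 11.7 + 3.4x = 134.4 - 1.2x → x_m = 26.6739.
Social marginal cost = private MC + MEC = 25.4 + 4.4x.
Set SMC = demand: 25.4 + 4.4x = 134.4 - 1.2x → x* = 19.4643.
Gap = |26.6739 − 19.4643| = 7.2096.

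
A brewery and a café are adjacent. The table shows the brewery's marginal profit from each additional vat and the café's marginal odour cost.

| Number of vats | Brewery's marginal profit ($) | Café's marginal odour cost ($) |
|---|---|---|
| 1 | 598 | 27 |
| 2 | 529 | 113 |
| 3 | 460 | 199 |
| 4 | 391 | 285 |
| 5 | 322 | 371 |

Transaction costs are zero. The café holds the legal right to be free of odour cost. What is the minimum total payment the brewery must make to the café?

Efficient level: marginal profit ≥ marginal odour cost through level 4, so k* = 4.
With the café holding the right, the brewery must at least compensate total damage at k*: 27 + 113 + 199 + 285 = 624.

$624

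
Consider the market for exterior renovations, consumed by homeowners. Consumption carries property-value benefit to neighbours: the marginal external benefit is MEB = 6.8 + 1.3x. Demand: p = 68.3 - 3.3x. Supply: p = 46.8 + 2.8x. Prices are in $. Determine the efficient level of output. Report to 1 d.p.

x* = 5.9

Social marginal benefit = demand + MEB = 75.1 - 2.0x.
Set SMB = MC: 75.1 - 2.0x = 46.8 + 2.8x → x* = 5.8958.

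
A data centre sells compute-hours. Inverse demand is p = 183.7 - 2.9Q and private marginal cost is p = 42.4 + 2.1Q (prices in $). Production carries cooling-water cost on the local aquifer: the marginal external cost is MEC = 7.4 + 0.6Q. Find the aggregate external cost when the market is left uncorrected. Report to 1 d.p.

$448.7

Market equilibrium (private): 42.4 + 2.1Q = 183.7 - 2.9Q → Q_m = 28.2600.
Total external cost = ∫₀^{Q_m} (7.4 + 0.6Q) dQ = 7.4×28.2600 + ½×0.6×28.2600² = 448.7123.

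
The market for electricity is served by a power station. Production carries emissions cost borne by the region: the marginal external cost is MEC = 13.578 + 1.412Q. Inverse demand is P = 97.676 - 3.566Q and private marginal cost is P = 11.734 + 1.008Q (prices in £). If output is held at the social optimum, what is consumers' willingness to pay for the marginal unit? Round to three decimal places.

Social marginal cost = private MC + MEC = 25.312 + 2.420Q.
Set SMC = demand: 25.312 + 2.420Q = 97.676 - 3.566Q → Q* = 12.0889.
Consumer price on the demand curve at Q*: 97.676 − 3.566×12.0889 = 54.5670.

P = £54.567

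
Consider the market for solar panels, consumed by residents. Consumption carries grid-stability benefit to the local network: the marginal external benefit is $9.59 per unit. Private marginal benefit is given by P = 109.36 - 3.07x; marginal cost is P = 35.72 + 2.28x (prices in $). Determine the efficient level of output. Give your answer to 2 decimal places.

x* = 15.56

Social marginal benefit = demand + MEB = 118.95 - 3.07x.
Set SMB = MC: 118.95 - 3.07x = 35.72 + 2.28x → x* = 15.5570.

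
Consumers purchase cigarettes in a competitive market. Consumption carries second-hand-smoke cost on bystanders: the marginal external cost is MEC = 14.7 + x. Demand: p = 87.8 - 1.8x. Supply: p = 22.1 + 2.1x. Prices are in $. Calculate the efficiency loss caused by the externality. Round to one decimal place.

Market equilibrium (private): 22.1 + 2.1x = 87.8 - 1.8x → x_m = 16.8462.
Social marginal benefit = demand − MEC = 73.1 - 2.8x.
Set SMB = MC: 73.1 - 2.8x = 22.1 + 2.1x → x* = 10.4082.
Between x* and x_m the wedge MC − SMB runs linearly from 0 to MEC(x_m), so the loss is a triangle.
DWL = ½ × 6.4380 × 31.5462 = 101.5472.

DWL = $101.5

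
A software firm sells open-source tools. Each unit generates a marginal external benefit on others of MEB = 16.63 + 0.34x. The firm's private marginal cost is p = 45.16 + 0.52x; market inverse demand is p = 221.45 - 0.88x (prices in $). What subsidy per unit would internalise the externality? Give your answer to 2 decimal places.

Social marginal cost = private MC − MEB = 28.53 + 0.18x.
Set SMC = demand: 28.53 + 0.18x = 221.45 - 0.88x → x* = 182.0000.
The Pigouvian subsidy equals MEB at x*: 16.63 + 0.34×182.0000 = 78.5100.

subsidy = $78.51 per unit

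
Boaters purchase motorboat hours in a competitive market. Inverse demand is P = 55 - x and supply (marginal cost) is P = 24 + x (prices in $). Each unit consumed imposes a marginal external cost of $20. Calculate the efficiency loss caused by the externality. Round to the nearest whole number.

DWL = $100

Market equilibrium (private): 24 + x = 55 - x → x_m = 15.5000.
Social marginal benefit = demand − MEC = 35 - x.
Set SMB = MC: 35 - x = 24 + x → x* = 5.5000.
Between x* and x_m the wedge MC − SMB runs linearly from 0 to MEC(x_m), so the loss is a triangle.
DWL = ½ × 10.0000 × 20.0000 = 100.0000.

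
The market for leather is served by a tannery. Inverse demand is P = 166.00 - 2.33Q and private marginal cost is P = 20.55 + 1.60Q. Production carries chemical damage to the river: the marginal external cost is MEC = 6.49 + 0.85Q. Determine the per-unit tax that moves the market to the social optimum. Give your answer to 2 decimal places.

tax = 31.20 per unit

Social marginal cost = private MC + MEC = 27.04 + 2.45Q.
Set SMC = demand: 27.04 + 2.45Q = 166.00 - 2.33Q → Q* = 29.0711.
The Pigouvian tax equals MEC at Q*: 6.49 + 0.85×29.0711 = 31.2004.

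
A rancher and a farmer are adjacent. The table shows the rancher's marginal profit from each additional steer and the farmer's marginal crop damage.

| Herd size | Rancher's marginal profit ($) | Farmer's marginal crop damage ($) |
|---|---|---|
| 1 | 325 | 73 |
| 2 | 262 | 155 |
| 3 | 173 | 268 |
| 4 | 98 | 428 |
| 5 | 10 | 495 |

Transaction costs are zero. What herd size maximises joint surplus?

2

Bargaining reaches the level where marginal profit last exceeds marginal crop damage.
That holds through level 2 (262 ≥ 155) but not at 3 (173 < 268).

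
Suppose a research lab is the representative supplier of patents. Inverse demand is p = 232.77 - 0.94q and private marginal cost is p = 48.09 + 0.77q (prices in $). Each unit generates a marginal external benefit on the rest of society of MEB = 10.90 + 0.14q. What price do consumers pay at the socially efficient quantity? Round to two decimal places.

P = $115.67

Social marginal cost = private MC − MEB = 37.19 + 0.63q.
Set SMC = demand: 37.19 + 0.63q = 232.77 - 0.94q → q* = 124.5732.
Consumer price on the demand curve at q*: 232.77 − 0.94×124.5732 = 115.6712.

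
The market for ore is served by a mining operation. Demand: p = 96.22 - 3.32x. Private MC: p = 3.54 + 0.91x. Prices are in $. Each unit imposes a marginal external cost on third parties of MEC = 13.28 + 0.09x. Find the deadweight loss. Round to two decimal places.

Market equilibrium (private): 3.54 + 0.91x = 96.22 - 3.32x → x_m = 21.9102.
Social marginal cost = private MC + MEC = 16.82 + x.
Set SMC = demand: 16.82 + x = 96.22 - 3.32x → x* = 18.3796.
The welfare-loss triangle has base |x_m − x*| and height MEC(x_m) (the vertical gap between SMC and demand is zero at x* and MEC at x_m).
DWL = ½ × 3.5306 × 15.2519 = 26.9242.

DWL = $26.92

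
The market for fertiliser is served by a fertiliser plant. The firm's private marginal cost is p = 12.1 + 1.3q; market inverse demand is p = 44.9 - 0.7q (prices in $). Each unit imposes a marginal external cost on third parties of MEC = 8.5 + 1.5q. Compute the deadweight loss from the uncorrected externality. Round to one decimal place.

Market equilibrium (private): 12.1 + 1.3q = 44.9 - 0.7q → q_m = 16.4000.
Social marginal cost = private MC + MEC = 20.6 + 2.8q.
Set SMC = demand: 20.6 + 2.8q = 44.9 - 0.7q → q* = 6.9429.
The loss is the area between SMC and demand from q* to q_m; with linear curves that's a triangle of height MEC(q_m).
DWL = ½ × 9.4571 × 33.1000 = 156.5150.

DWL = $156.5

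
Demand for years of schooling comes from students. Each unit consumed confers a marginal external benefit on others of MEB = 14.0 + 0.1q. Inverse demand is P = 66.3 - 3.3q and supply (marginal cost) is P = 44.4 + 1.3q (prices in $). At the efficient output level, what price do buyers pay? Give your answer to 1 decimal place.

Social marginal benefit = demand + MEB = 80.3 - 3.2q.
Set SMB = MC: 80.3 - 3.2q = 44.4 + 1.3q → q* = 7.9778.
Consumer price on the demand curve at q*: 66.3 − 3.3×7.9778 = 39.9733.

P = $40.0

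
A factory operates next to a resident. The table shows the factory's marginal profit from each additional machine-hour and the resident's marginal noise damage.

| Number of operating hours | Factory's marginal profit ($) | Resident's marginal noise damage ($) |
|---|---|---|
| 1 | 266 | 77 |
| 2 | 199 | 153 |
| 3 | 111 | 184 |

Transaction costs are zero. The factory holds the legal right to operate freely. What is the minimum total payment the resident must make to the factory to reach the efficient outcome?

$111

Left alone the factory would choose level 3 (marginal profit stays positive).
Efficient level: k* = 2 (marginal profit ≥ marginal noise damage through 2).
The resident must at least cover the factory's forgone profit from cutting 3→2: 111 = 111.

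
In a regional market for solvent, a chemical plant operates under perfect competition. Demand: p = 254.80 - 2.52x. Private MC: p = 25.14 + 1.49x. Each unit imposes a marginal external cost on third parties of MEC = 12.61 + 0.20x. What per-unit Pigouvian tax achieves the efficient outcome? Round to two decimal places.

Social marginal cost = private MC + MEC = 37.75 + 1.69x.
Set SMC = demand: 37.75 + 1.69x = 254.80 - 2.52x → x* = 51.5558.
The Pigouvian tax equals MEC at x*: 12.61 + 0.20×51.5558 = 22.9212.

tax = 22.92 per unit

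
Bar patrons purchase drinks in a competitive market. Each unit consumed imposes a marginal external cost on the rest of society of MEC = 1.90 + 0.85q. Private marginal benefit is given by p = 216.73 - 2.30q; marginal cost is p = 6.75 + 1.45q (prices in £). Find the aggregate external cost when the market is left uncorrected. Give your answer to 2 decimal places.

Market equilibrium (private): 6.75 + 1.45q = 216.73 - 2.30q → q_m = 55.9947.
Total external cost = ∫₀^{q_m} (1.90 + 0.85q) dq = 1.90×55.9947 + ½×0.85×55.9947² = 1438.9377.

£1438.94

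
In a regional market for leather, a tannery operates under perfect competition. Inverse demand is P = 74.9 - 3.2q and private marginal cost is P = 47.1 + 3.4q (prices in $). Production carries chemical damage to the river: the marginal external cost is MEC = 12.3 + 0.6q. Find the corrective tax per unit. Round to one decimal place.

tax = $13.6 per unit

Social marginal cost = private MC + MEC = 59.4 + 4.0q.
Set SMC = demand: 59.4 + 4.0q = 74.9 - 3.2q → q* = 2.1528.
The Pigouvian tax equals MEC at q*: 12.3 + 0.6×2.1528 = 13.5917.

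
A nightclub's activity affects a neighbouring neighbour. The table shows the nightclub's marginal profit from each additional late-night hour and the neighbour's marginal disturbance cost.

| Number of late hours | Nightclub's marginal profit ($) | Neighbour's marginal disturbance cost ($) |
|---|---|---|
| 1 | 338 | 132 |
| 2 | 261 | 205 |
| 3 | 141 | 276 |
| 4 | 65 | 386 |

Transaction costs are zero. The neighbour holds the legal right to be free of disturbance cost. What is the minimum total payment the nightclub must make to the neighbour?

Efficient level: marginal profit ≥ marginal disturbance cost through level 2, so k* = 2.
With the neighbour holding the right, the nightclub must at least compensate total damage at k*: 132 + 205 = 337.

$337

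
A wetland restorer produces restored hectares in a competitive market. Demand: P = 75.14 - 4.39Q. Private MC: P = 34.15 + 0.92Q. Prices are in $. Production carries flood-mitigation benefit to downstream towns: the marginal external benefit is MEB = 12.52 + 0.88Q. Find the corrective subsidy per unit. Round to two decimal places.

subsidy = $23.15 per unit

Social marginal cost = private MC − MEB = 21.63 + 0.04Q.
Set SMC = demand: 21.63 + 0.04Q = 75.14 - 4.39Q → Q* = 12.0790.
The Pigouvian subsidy equals MEB at Q*: 12.52 + 0.88×12.0790 = 23.1495.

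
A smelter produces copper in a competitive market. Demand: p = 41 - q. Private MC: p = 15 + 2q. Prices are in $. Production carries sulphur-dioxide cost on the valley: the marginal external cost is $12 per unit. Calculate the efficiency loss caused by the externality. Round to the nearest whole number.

Market equilibrium (private): 15 + 2q = 41 - q → q_m = 8.6667.
Social marginal cost = private MC + MEC = 27 + 2q.
Set SMC = demand: 27 + 2q = 41 - q → q* = 4.6667.
Between q* and q_m the wedge SMC − demand runs linearly from 0 to MEC(q_m), so the loss is a triangle.
DWL = ½ × 4.0000 × 12.0000 = 24.0000.

DWL = $24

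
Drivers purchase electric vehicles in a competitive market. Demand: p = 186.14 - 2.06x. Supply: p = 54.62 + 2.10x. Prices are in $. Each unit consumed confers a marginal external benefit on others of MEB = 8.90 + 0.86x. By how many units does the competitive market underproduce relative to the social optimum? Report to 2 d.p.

Market equilibrium (private): 54.62 + 2.10x = 186.14 - 2.06x → x_m = 31.6154.
Social marginal benefit = demand + MEB = 195.04 - 1.20x.
Set SMB = MC: 195.04 - 1.20x = 54.62 + 2.10x → x* = 42.5515.
Gap = |31.6154 − 42.5515| = 10.9361.

10.94 units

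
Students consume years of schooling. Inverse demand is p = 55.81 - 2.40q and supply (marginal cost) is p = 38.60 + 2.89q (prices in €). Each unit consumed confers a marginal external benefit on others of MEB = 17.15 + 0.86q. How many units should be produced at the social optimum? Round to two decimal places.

Social marginal benefit = demand + MEB = 72.96 - 1.54q.
Set SMB = MC: 72.96 - 1.54q = 38.60 + 2.89q → q* = 7.7562.

q* = 7.76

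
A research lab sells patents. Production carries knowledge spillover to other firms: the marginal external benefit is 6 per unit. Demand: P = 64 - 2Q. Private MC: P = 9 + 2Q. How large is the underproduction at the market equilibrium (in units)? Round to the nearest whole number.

Market equilibrium (private): 9 + 2Q = 64 - 2Q → Q_m = 13.7500.
Social marginal cost = private MC − MEB = 3 + 2Q.
Set SMC = demand: 3 + 2Q = 64 - 2Q → Q* = 15.2500.
Gap = |13.7500 − 15.2500| = 1.5000.

2 units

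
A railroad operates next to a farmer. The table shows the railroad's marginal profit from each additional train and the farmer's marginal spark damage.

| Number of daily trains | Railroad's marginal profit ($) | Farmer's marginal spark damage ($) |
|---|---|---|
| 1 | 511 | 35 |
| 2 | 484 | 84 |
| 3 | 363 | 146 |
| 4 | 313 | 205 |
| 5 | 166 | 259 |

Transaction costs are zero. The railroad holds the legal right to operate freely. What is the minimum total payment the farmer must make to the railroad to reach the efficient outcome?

Left alone the railroad would choose level 5 (marginal profit stays positive).
Efficient level: k* = 4 (marginal profit ≥ marginal spark damage through 4).
The farmer must at least cover the railroad's forgone profit from cutting 5→4: 166 = 166.

$166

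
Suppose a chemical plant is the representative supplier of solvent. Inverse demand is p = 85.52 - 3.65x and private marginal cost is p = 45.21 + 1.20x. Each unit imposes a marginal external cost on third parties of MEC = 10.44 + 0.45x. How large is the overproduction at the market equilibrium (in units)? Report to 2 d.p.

Market equilibrium (private): 45.21 + 1.20x = 85.52 - 3.65x → x_m = 8.3113.
Social marginal cost = private MC + MEC = 55.65 + 1.65x.
Set SMC = demand: 55.65 + 1.65x = 85.52 - 3.65x → x* = 5.6358.
Gap = |8.3113 − 5.6358| = 2.6755.

2.68 units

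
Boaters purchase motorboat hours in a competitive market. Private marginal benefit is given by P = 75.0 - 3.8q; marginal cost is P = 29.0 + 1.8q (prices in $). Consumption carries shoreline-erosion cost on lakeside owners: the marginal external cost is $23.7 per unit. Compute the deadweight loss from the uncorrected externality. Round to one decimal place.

DWL = $50.2

Market equilibrium (private): 29.0 + 1.8q = 75.0 - 3.8q → q_m = 8.2143.
Social marginal benefit = demand − MEC = 51.3 - 3.8q.
Set SMB = MC: 51.3 - 3.8q = 29.0 + 1.8q → q* = 3.9821.
The welfare-loss triangle has base |q_m − q*| and height MEC(q_m) (the vertical gap between SMB and MC is zero at q* and MEC at q_m).
DWL = ½ × 4.2322 × 23.7000 = 50.1516.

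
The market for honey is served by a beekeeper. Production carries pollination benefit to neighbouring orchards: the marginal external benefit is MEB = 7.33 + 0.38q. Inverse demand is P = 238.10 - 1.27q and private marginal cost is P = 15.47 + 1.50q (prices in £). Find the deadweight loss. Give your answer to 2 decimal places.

DWL = £300.05

Market equilibrium (private): 15.47 + 1.50q = 238.10 - 1.27q → q_m = 80.3718.
Social marginal cost = private MC − MEB = 8.14 + 1.12q.
Set SMC = demand: 8.14 + 1.12q = 238.10 - 1.27q → q* = 96.2176.
Height of the DWL triangle at q_m is demand(q_m) − SMC(q_m) = MEB(q_m) = 37.8713.
DWL = ½ × 15.8458 × 37.8713 = 300.0505.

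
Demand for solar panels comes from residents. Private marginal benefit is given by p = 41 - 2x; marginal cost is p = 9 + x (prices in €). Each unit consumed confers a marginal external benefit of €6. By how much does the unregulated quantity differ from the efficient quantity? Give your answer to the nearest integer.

2 units

Market equilibrium (private): 9 + x = 41 - 2x → x_m = 10.6667.
Social marginal benefit = demand + MEB = 47 - 2x.
Set SMB = MC: 47 - 2x = 9 + x → x* = 12.6667.
Gap = |10.6667 − 12.6667| = 2.0000.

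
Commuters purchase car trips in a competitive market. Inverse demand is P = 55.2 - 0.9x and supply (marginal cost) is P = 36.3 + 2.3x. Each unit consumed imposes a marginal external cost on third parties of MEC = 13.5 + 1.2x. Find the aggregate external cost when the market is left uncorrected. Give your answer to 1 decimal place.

100.7

Market equilibrium (private): 36.3 + 2.3x = 55.2 - 0.9x → x_m = 5.9063.
Total external cost = ∫₀^{x_m} (13.5 + 1.2x) dx = 13.5×5.9063 + ½×1.2×5.9063² = 100.6657.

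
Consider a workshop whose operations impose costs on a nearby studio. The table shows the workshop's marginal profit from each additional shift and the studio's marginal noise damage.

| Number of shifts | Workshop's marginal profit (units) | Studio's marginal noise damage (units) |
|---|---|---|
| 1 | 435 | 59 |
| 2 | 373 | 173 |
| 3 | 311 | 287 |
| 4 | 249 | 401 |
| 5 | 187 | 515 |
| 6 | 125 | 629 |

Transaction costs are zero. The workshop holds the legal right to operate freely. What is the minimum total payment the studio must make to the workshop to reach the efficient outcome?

Left alone the workshop would choose level 6 (marginal profit stays positive).
Efficient level: k* = 3 (marginal profit ≥ marginal noise damage through 3).
The studio must at least cover the workshop's forgone profit from cutting 6→3: 249 + 187 + 125 = 561.

561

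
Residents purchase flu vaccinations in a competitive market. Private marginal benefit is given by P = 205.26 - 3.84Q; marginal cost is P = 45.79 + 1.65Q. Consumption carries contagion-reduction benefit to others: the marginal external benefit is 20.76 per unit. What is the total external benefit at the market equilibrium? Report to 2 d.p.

603.02

Market equilibrium (private): 45.79 + 1.65Q = 205.26 - 3.84Q → Q_m = 29.0474.
Total external benefit = MEB × Q_m = 20.76 × 29.0474 = 603.0240.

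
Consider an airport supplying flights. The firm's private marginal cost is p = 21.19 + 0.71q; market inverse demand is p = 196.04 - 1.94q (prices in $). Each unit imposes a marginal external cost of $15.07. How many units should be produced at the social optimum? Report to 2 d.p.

q* = 60.29

Social marginal cost = private MC + MEC = 36.26 + 0.71q.
Set SMC = demand: 36.26 + 0.71q = 196.04 - 1.94q → q* = 60.2943.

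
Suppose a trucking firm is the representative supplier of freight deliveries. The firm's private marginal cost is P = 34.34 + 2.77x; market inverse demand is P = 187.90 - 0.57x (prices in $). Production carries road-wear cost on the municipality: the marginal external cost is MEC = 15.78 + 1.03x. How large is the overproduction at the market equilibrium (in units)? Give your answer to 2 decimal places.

Market equilibrium (private): 34.34 + 2.77x = 187.90 - 0.57x → x_m = 45.9760.
Social marginal cost = private MC + MEC = 50.12 + 3.80x.
Set SMC = demand: 50.12 + 3.80x = 187.90 - 0.57x → x* = 31.5286.
Gap = |45.9760 − 31.5286| = 14.4474.

14.45 units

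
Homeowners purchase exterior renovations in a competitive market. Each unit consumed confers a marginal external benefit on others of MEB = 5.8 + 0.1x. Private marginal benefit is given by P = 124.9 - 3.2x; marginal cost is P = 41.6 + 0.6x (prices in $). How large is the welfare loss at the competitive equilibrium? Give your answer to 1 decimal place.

Market equilibrium (private): 41.6 + 0.6x = 124.9 - 3.2x → x_m = 21.9211.
Social marginal benefit = demand + MEB = 130.7 - 3.1x.
Set SMB = MC: 130.7 - 3.1x = 41.6 + 0.6x → x* = 24.0811.
Between x* and x_m the wedge SMB − MC runs linearly from 0 to MEB(x_m), so the loss is a triangle.
DWL = ½ × 2.1600 × 7.9921 = 8.6315.

DWL = $8.6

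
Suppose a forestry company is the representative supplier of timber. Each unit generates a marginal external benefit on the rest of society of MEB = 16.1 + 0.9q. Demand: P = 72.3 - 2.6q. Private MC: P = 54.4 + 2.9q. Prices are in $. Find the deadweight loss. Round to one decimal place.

Market equilibrium (private): 54.4 + 2.9q = 72.3 - 2.6q → q_m = 3.2545.
Social marginal cost = private MC − MEB = 38.3 + 2.0q.
Set SMC = demand: 38.3 + 2.0q = 72.3 - 2.6q → q* = 7.3913.
Between q* and q_m the wedge demand − SMC runs linearly from 0 to MEB(q_m), so the loss is a triangle.
DWL = ½ × 4.1368 × 19.0291 = 39.3598.

DWL = $39.4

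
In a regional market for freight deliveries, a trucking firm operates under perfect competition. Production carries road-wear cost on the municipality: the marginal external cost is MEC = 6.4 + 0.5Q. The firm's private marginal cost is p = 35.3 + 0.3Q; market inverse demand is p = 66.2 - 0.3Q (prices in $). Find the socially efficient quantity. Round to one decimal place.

Social marginal cost = private MC + MEC = 41.7 + 0.8Q.
Set SMC = demand: 41.7 + 0.8Q = 66.2 - 0.3Q → Q* = 22.2727.

Q* = 22.3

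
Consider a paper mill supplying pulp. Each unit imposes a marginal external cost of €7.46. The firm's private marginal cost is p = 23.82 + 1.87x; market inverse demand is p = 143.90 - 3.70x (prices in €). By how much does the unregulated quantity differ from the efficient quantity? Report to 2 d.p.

1.34 units

Market equilibrium (private): 23.82 + 1.87x = 143.90 - 3.70x → x_m = 21.5583.
Social marginal cost = private MC + MEC = 31.28 + 1.87x.
Set SMC = demand: 31.28 + 1.87x = 143.90 - 3.70x → x* = 20.2190.
Gap = |21.5583 − 20.2190| = 1.3393.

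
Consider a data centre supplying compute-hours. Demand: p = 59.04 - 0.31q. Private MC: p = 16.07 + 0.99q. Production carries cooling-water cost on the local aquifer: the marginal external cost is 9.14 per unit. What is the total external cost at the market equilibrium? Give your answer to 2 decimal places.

Market equilibrium (private): 16.07 + 0.99q = 59.04 - 0.31q → q_m = 33.0538.
Total external cost = MEC × q_m = 9.14 × 33.0538 = 302.1117.

302.11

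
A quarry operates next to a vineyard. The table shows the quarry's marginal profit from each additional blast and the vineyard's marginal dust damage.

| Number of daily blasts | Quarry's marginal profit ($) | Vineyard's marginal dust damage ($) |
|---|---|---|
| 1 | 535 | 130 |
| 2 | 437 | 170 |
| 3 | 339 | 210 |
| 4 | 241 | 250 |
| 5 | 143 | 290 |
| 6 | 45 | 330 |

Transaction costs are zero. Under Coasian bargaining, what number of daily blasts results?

Bargaining reaches the level where marginal profit last exceeds marginal dust damage.
That holds through level 3 (339 ≥ 210) but not at 4 (241 < 250).

3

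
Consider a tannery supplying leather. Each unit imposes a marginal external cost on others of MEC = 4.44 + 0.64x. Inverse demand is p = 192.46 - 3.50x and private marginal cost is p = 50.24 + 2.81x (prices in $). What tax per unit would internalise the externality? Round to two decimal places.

Social marginal cost = private MC + MEC = 54.68 + 3.45x.
Set SMC = demand: 54.68 + 3.45x = 192.46 - 3.50x → x* = 19.8245.
The Pigouvian tax equals MEC at x*: 4.44 + 0.64×19.8245 = 17.1277.

tax = $17.13 per unit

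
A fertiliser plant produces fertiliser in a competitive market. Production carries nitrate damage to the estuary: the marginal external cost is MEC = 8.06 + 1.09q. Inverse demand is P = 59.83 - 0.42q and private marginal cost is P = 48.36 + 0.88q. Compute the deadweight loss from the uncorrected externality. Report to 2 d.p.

DWL = 65.37

Market equilibrium (private): 48.36 + 0.88q = 59.83 - 0.42q → q_m = 8.8231.
Social marginal cost = private MC + MEC = 56.42 + 1.97q.
Set SMC = demand: 56.42 + 1.97q = 59.83 - 0.42q → q* = 1.4268.
Between q* and q_m the wedge SMC − demand runs linearly from 0 to MEC(q_m), so the loss is a triangle.
DWL = ½ × 7.3963 × 17.6772 = 65.3729.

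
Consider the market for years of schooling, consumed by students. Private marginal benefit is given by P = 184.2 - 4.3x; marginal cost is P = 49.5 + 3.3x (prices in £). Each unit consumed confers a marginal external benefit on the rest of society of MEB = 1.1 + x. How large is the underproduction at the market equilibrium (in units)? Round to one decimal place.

2.9 units

Market equilibrium (private): 49.5 + 3.3x = 184.2 - 4.3x → x_m = 17.7237.
Social marginal benefit = demand + MEB = 185.3 - 3.3x.
Set SMB = MC: 185.3 - 3.3x = 49.5 + 3.3x → x* = 20.5758.
Gap = |17.7237 − 20.5758| = 2.8521.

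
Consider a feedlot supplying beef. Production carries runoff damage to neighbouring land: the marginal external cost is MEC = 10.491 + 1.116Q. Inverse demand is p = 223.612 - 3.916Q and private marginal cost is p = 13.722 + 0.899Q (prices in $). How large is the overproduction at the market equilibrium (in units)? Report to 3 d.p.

9.971 units

Market equilibrium (private): 13.722 + 0.899Q = 223.612 - 3.916Q → Q_m = 43.5909.
Social marginal cost = private MC + MEC = 24.213 + 2.015Q.
Set SMC = demand: 24.213 + 2.015Q = 223.612 - 3.916Q → Q* = 33.6198.
Gap = |43.5909 − 33.6198| = 9.9711.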